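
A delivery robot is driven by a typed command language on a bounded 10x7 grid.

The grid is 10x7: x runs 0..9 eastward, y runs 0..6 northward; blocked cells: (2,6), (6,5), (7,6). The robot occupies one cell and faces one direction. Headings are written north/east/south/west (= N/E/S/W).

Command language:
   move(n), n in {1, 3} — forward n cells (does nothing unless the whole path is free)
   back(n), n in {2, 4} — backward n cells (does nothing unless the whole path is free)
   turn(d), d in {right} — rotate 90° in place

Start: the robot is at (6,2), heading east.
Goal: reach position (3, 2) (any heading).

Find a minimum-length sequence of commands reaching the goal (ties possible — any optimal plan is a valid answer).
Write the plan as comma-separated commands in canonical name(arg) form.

initial: at (6,2), heading east
1. back(4) → at (2,2), heading east
2. move(1) → at (3,2), heading east
nothing shorter than 2 reaches the goal.

back(4), move(1)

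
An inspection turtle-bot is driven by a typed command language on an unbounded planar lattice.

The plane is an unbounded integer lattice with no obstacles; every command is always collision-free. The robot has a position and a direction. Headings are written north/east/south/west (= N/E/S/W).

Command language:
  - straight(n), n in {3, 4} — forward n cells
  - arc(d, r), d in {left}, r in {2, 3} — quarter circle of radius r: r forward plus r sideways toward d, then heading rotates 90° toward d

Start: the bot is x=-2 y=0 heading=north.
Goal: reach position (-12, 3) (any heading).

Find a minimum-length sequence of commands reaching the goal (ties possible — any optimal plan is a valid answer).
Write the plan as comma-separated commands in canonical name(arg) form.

arc(left, 3), straight(4), straight(3)

start: x=-2 y=0 heading=north
t=1 arc(left, 3) ⇒ x=-5 y=3 heading=west
t=2 straight(4) ⇒ x=-9 y=3 heading=west
t=3 straight(3) ⇒ x=-12 y=3 heading=west
no 2-step plan works, so 3 is optimal.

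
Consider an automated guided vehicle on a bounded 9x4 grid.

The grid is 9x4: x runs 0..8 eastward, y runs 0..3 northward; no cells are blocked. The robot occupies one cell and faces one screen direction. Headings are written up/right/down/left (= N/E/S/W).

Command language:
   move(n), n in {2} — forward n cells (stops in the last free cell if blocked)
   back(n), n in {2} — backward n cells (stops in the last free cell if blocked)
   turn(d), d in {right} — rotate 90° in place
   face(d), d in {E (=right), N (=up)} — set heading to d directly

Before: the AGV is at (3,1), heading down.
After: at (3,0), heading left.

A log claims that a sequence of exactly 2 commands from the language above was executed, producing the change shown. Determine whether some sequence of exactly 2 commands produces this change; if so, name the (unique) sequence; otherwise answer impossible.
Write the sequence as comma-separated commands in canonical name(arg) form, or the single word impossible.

move(2), turn(right)

key: move(2) runs into the grid edge before its full distance
t0: at (3,1), heading down
1. move(2) → at (3,0), heading down
2. turn(right) → at (3,0), heading left
uniquely the one of 25 2-step routes that fits.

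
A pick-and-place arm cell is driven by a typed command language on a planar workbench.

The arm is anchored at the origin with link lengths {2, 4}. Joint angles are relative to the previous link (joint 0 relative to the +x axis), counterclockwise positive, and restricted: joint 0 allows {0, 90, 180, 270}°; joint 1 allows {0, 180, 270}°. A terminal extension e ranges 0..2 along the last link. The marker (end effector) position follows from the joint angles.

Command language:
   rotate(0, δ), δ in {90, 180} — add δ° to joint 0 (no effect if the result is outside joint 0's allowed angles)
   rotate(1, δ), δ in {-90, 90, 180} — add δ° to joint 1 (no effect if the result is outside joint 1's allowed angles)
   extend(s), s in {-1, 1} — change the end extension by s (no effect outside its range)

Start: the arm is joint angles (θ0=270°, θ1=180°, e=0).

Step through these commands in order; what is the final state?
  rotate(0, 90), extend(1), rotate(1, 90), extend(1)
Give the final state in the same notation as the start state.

start: joint angles (θ0=270°, θ1=180°, e=0)
1. rotate(0, 90) → joint angles (θ0=0°, θ1=180°, e=0)
2. extend(1) → joint angles (θ0=0°, θ1=180°, e=1)
3. rotate(1, 90) → joint angles (θ0=0°, θ1=270°, e=1)
4. extend(1) → joint angles (θ0=0°, θ1=270°, e=2)

joint angles (θ0=0°, θ1=270°, e=2)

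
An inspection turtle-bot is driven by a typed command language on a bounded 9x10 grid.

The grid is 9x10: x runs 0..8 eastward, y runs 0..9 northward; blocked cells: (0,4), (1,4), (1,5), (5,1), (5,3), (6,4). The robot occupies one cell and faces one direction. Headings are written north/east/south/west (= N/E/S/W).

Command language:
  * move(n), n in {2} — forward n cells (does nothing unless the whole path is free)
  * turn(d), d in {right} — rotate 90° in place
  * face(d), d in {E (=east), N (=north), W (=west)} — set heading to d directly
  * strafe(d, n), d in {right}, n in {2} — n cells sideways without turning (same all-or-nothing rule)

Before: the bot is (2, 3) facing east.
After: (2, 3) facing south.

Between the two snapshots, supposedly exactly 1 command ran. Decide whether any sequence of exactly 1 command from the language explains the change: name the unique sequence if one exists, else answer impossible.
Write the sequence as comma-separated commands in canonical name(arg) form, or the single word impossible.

key: parked at (2,3) the whole time — nothing moves the robot
from: (2, 3) facing east
step 1 (turn(right)): (2, 3) facing south
no rival 1-sequence matches.

turn(right)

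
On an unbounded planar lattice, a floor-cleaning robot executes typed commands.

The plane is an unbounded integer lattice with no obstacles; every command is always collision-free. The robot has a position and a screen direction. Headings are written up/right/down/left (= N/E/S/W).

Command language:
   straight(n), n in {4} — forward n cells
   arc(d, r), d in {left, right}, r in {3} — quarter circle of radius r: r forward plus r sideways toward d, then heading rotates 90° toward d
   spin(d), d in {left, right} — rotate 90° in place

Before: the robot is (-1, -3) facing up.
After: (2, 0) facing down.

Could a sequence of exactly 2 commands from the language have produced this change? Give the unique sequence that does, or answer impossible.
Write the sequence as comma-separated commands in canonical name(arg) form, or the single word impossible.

arc(right, 3), spin(right)

key: order matters: swapping arc(right, 3) and spin(right) lands elsewhere
initial: (-1, -3) facing up
step 1 (arc(right, 3)): (2, 0) facing right
step 2 (spin(right)): (2, 0) facing down
uniquely the one of 25 2-step routes that fits.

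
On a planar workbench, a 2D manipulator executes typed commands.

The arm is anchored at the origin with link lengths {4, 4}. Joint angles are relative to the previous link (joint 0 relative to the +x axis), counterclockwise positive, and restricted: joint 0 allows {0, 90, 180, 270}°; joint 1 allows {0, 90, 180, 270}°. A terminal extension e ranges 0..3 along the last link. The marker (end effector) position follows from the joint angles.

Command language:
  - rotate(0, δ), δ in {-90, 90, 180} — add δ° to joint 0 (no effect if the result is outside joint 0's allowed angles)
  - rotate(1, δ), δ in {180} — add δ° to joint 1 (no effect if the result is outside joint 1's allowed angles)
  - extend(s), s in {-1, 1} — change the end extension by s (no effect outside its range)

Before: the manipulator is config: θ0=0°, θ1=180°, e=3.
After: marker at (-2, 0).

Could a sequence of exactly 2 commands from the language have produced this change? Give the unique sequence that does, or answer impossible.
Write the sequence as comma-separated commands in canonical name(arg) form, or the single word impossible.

extend(1), extend(-1)

key: running extend(-1) before extend(1) would end elsewhere — order is forced
begin: config: θ0=0°, θ1=180°, e=3
t=1 extend(1) ⇒ config: θ0=0°, θ1=180°, e=3
t=2 extend(-1) ⇒ config: θ0=0°, θ1=180°, e=2
no other 2-command option fits: unique.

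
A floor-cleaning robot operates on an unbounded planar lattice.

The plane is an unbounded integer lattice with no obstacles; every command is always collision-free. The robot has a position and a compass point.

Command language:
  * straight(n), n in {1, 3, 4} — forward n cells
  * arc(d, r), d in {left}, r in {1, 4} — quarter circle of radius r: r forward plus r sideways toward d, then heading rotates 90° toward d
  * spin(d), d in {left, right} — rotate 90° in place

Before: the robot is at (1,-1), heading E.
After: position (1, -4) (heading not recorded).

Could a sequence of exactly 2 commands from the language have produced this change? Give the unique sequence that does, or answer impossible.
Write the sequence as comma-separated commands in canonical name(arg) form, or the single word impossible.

spin(right), straight(3)

key: running straight(3) before spin(right) would end elsewhere — order is forced
begin: at (1,-1), heading E
t=1 spin(right) ⇒ at (1,-1), heading S
t=2 straight(3) ⇒ at (1,-4), heading S
uniquely the one of 49 2-step routes that fits.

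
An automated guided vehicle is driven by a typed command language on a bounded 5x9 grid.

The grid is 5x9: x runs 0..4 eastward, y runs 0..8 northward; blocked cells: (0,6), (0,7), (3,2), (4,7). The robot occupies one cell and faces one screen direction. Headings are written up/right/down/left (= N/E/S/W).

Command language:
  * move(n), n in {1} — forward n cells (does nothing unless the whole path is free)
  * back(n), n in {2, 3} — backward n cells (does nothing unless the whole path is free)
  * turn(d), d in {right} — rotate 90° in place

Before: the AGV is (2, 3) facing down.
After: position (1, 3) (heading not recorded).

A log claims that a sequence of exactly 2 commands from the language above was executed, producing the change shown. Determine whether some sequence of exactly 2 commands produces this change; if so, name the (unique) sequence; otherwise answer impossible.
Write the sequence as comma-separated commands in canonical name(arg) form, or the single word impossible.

turn(right), move(1)

key: order matters: swapping turn(right) and move(1) lands elsewhere
initial: (2, 3) facing down
1. turn(right) → (2, 3) facing left
2. move(1) → (1, 3) facing left
uniquely the one of 16 2-step routes that fits.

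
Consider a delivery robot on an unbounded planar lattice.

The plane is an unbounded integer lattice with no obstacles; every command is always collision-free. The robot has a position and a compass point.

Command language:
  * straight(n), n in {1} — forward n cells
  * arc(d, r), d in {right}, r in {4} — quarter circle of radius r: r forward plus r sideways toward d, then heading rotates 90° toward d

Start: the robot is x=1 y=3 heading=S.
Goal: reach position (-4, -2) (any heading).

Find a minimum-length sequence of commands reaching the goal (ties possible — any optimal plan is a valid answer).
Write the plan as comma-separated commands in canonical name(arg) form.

straight(1), arc(right, 4), straight(1)

start: x=1 y=3 heading=S
[1] after straight(1): x=1 y=2 heading=S
[2] after arc(right, 4): x=-3 y=-2 heading=W
[3] after straight(1): x=-4 y=-2 heading=W
shorter routes all fall short; 3 is best.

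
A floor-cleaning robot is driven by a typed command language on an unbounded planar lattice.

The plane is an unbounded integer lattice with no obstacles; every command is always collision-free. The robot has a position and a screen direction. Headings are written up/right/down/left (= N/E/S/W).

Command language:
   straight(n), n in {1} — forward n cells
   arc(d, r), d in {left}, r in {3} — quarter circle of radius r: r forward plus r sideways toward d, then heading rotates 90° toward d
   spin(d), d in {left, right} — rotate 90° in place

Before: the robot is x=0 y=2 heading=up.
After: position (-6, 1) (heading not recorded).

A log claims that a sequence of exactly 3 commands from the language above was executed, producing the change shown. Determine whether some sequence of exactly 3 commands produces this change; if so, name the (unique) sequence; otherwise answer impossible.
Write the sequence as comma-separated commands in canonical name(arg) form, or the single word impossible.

arc(left, 3), arc(left, 3), straight(1)

key: order matters: swapping arc(left, 3) and straight(1) lands elsewhere
begin: x=0 y=2 heading=up
1. arc(left, 3) → x=-3 y=5 heading=left
2. arc(left, 3) → x=-6 y=2 heading=down
3. straight(1) → x=-6 y=1 heading=down
no rival 3-sequence matches.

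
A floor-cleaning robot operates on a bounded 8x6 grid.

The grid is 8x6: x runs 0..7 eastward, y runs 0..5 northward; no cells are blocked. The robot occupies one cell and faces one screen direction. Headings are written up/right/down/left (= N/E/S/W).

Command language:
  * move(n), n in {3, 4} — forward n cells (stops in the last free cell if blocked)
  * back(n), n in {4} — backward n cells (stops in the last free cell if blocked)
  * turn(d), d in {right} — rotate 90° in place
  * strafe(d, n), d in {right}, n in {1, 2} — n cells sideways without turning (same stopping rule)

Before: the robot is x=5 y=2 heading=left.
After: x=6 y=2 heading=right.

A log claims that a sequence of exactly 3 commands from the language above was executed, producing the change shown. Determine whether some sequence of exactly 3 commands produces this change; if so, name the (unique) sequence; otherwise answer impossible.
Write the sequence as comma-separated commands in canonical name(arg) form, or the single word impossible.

turn(right), strafe(right, 1), turn(right)

key: cell and facing (now E) both changed — the 3 commands mix motion and turning
start: x=5 y=2 heading=left
[1] after turn(right): x=5 y=2 heading=up
[2] after strafe(right, 1): x=6 y=2 heading=up
[3] after turn(right): x=6 y=2 heading=right
no other 3-command option fits: unique.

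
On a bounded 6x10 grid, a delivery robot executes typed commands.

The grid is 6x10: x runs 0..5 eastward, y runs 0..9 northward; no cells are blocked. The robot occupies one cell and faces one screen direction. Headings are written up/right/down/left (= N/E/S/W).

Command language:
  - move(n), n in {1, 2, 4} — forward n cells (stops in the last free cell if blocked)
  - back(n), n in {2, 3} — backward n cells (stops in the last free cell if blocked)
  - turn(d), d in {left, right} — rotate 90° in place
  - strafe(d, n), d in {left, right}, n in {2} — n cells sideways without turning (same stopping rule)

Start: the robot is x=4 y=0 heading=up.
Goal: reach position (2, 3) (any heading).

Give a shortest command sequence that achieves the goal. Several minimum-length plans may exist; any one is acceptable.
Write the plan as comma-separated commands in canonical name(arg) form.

move(2), strafe(left, 2), move(1)

from: x=4 y=0 heading=up
[1] after move(2): x=4 y=2 heading=up
[2] after strafe(left, 2): x=2 y=2 heading=up
[3] after move(1): x=2 y=3 heading=up
shorter routes all fall short; 3 is best.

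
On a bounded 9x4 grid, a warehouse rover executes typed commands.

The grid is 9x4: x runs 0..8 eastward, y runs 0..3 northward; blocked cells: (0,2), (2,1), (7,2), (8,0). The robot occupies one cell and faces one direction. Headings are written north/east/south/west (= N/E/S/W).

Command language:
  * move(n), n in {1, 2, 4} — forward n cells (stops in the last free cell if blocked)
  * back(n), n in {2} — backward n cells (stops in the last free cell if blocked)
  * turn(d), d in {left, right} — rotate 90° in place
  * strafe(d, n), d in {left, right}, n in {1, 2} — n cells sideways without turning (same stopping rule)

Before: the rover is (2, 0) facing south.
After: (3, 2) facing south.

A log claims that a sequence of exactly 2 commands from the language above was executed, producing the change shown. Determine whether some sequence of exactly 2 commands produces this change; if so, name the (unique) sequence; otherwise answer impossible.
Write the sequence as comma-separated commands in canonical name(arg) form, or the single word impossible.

key: order matters: swapping strafe(left, 1) and back(2) lands elsewhere
initial: (2, 0) facing south
step 1 (strafe(left, 1)): (3, 0) facing south
step 2 (back(2)): (3, 2) facing south
no rival 2-sequence matches.

strafe(left, 1), back(2)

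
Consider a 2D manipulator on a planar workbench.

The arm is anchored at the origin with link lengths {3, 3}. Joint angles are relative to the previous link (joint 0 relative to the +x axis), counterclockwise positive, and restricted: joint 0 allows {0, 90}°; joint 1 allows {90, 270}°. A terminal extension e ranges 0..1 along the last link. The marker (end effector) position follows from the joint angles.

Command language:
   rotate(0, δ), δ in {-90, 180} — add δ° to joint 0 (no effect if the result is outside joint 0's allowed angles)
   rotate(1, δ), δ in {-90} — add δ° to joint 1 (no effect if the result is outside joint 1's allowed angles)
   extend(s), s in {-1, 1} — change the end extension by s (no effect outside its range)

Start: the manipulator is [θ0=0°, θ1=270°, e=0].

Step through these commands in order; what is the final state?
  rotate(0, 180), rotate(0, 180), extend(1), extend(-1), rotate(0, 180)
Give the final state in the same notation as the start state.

[θ0=0°, θ1=270°, e=0]

initial: [θ0=0°, θ1=270°, e=0]
1. rotate(0, 180) → [θ0=0°, θ1=270°, e=0]
2. rotate(0, 180) → [θ0=0°, θ1=270°, e=0]
3. extend(1) → [θ0=0°, θ1=270°, e=1]
4. extend(-1) → [θ0=0°, θ1=270°, e=0]
5. rotate(0, 180) → [θ0=0°, θ1=270°, e=0]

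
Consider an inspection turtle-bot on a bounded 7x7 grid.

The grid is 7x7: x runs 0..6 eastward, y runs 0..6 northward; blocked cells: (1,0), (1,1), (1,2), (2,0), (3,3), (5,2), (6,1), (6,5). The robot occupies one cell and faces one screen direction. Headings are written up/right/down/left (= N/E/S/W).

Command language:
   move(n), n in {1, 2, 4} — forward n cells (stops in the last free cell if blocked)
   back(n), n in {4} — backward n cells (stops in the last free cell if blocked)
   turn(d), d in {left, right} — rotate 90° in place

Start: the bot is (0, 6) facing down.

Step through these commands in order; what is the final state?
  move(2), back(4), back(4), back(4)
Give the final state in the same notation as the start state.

start: (0, 6) facing down
t=1 move(2) ⇒ (0, 4) facing down
t=2 back(4) ⇒ (0, 6) facing down
t=3 back(4) ⇒ (0, 6) facing down
t=4 back(4) ⇒ (0, 6) facing down

(0, 6) facing down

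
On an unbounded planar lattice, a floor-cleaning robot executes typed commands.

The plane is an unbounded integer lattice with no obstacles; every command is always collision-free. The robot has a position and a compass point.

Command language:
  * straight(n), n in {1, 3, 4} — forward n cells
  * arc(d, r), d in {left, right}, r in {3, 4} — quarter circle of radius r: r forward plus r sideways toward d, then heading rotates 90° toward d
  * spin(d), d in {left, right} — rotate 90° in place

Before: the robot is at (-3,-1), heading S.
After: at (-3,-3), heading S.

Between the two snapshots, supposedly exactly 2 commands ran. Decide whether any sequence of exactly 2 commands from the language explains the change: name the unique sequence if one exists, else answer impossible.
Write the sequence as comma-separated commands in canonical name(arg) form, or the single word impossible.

key: heading stays S — no command in the sequence turns
start: at (-3,-1), heading S
1. straight(1) → at (-3,-2), heading S
2. straight(1) → at (-3,-3), heading S
no other 2-command option fits: unique.

straight(1), straight(1)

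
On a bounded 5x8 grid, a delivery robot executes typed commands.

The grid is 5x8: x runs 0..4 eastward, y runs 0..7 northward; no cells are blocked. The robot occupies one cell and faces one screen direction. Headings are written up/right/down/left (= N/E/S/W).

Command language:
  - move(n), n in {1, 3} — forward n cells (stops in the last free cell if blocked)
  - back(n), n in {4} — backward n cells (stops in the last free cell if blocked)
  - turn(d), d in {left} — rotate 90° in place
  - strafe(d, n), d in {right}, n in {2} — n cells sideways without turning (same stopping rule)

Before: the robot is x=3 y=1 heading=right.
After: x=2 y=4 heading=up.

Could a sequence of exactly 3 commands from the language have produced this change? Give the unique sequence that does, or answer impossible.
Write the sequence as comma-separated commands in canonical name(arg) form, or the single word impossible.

all 125 sequences checked — none match.

impossible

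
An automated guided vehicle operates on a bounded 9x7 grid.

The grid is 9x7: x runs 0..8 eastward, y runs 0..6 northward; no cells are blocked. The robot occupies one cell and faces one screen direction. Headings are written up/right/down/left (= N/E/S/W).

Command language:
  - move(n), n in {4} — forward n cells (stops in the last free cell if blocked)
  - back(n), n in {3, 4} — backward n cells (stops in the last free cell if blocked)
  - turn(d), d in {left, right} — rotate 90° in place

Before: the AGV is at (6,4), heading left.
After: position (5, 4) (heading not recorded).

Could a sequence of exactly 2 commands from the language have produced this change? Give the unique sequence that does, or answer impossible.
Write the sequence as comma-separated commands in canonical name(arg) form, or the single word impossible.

move(4), back(3)

key: order matters: swapping move(4) and back(3) lands elsewhere
from: at (6,4), heading left
t=1 move(4) ⇒ at (2,4), heading left
t=2 back(3) ⇒ at (5,4), heading left
no rival 2-sequence matches.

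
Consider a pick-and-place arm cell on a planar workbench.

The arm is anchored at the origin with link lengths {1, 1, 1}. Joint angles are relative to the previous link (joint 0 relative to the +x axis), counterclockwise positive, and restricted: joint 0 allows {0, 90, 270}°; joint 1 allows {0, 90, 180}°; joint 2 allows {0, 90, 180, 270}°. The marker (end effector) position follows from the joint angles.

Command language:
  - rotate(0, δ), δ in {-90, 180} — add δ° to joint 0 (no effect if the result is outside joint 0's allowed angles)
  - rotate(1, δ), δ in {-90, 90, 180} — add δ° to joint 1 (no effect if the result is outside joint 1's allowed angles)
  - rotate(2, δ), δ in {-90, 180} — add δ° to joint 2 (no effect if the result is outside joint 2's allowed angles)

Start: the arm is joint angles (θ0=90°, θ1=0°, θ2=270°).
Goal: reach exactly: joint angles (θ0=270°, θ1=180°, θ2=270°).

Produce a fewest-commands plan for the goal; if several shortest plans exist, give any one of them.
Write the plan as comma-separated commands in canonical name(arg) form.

rotate(0, 180), rotate(1, 180)

from: joint angles (θ0=90°, θ1=0°, θ2=270°)
1. rotate(0, 180) → joint angles (θ0=270°, θ1=0°, θ2=270°)
2. rotate(1, 180) → joint angles (θ0=270°, θ1=180°, θ2=270°)
minimal: 2 command(s), checked below 2.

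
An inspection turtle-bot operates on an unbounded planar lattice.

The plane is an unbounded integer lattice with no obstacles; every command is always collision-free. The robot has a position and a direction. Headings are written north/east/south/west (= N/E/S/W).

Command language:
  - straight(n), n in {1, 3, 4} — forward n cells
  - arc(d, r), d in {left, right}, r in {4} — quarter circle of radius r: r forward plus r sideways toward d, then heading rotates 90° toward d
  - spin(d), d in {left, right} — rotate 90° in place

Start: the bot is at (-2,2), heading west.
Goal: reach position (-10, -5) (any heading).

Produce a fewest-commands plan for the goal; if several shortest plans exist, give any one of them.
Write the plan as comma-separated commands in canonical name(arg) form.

straight(4), arc(left, 4), straight(3)

begin: at (-2,2), heading west
[1] after straight(4): at (-6,2), heading west
[2] after arc(left, 4): at (-10,-2), heading south
[3] after straight(3): at (-10,-5), heading south
minimal: 3 command(s), checked below 3.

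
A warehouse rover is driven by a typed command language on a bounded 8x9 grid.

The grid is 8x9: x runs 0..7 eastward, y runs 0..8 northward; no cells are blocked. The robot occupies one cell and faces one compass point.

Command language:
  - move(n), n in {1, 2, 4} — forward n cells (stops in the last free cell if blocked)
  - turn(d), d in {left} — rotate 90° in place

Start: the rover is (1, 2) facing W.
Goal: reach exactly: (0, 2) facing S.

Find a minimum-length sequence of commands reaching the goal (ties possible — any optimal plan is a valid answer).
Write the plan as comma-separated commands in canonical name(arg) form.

move(1), turn(left)

initial: (1, 2) facing W
t=1 move(1) ⇒ (0, 2) facing W
t=2 turn(left) ⇒ (0, 2) facing S
shorter routes all fall short; 2 is best.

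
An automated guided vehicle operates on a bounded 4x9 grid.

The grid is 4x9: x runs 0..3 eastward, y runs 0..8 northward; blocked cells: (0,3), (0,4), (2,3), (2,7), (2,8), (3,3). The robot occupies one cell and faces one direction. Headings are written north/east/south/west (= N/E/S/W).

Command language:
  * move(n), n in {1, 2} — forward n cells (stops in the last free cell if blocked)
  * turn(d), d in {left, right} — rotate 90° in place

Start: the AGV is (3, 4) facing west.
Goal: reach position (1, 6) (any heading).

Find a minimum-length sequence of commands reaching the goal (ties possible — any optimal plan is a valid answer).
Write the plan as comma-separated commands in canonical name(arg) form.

initial: (3, 4) facing west
[1] after move(2): (1, 4) facing west
[2] after turn(right): (1, 4) facing north
[3] after move(2): (1, 6) facing north
nothing shorter than 3 reaches the goal.

move(2), turn(right), move(2)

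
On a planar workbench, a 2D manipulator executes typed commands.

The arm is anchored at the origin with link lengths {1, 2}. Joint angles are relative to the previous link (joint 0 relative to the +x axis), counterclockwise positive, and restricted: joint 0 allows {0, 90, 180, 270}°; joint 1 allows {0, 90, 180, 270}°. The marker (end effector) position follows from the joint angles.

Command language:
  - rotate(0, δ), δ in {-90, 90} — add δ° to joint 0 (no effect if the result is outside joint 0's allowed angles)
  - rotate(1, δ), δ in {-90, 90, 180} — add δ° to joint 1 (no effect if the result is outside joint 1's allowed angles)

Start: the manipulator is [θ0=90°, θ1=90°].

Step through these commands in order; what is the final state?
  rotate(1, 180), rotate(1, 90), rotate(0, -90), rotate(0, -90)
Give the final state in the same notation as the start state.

begin: [θ0=90°, θ1=90°]
[1] after rotate(1, 180): [θ0=90°, θ1=270°]
[2] after rotate(1, 90): [θ0=90°, θ1=0°]
[3] after rotate(0, -90): [θ0=0°, θ1=0°]
[4] after rotate(0, -90): [θ0=270°, θ1=0°]

[θ0=270°, θ1=0°]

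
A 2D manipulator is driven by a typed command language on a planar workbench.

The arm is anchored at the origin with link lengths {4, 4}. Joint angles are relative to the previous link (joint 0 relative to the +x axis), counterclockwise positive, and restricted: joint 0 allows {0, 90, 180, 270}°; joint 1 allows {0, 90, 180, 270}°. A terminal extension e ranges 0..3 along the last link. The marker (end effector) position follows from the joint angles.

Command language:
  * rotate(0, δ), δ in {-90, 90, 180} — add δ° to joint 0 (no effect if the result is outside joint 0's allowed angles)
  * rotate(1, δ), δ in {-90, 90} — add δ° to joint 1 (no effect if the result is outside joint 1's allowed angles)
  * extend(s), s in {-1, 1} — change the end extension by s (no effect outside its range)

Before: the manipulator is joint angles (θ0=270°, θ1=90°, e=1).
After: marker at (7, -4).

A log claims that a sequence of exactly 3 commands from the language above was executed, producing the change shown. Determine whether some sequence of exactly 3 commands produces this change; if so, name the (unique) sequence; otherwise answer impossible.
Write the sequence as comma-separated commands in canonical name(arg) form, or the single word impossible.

extend(1), extend(1), extend(1)

begin: joint angles (θ0=270°, θ1=90°, e=1)
step 1 (extend(1)): joint angles (θ0=270°, θ1=90°, e=2)
step 2 (extend(1)): joint angles (θ0=270°, θ1=90°, e=3)
step 3 (extend(1)): joint angles (θ0=270°, θ1=90°, e=3)
uniquely the one of 343 3-step routes that fits.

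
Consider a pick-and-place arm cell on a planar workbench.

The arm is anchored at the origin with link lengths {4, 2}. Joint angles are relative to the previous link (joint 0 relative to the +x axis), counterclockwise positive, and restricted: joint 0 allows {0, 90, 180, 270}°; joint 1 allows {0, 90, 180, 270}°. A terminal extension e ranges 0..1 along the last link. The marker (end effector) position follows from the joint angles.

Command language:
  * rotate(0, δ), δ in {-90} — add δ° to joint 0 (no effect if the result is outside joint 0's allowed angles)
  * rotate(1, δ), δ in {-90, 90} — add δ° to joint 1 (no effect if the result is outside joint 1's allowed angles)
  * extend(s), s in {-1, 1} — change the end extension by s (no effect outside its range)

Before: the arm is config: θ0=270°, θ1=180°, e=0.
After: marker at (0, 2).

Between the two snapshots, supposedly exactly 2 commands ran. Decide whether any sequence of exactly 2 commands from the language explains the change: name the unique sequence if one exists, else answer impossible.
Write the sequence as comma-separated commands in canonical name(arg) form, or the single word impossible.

start: config: θ0=270°, θ1=180°, e=0
step 1 (rotate(0, -90)): config: θ0=180°, θ1=180°, e=0
step 2 (rotate(0, -90)): config: θ0=90°, θ1=180°, e=0
uniquely the one of 25 2-step routes that fits.

rotate(0, -90), rotate(0, -90)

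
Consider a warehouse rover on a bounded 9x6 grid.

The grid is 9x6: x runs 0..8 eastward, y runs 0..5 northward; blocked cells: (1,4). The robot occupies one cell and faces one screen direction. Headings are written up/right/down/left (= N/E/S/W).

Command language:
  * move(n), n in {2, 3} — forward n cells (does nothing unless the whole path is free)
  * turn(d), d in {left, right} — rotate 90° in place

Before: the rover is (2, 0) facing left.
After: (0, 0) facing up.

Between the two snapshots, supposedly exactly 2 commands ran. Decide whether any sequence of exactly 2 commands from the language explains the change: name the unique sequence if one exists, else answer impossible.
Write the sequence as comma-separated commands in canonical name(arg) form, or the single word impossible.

key: position moved to (0,0) AND the heading swung to N — translation plus rotation needed
initial: (2, 0) facing left
t=1 move(2) ⇒ (0, 0) facing left
t=2 turn(right) ⇒ (0, 0) facing up
no rival 2-sequence matches.

move(2), turn(right)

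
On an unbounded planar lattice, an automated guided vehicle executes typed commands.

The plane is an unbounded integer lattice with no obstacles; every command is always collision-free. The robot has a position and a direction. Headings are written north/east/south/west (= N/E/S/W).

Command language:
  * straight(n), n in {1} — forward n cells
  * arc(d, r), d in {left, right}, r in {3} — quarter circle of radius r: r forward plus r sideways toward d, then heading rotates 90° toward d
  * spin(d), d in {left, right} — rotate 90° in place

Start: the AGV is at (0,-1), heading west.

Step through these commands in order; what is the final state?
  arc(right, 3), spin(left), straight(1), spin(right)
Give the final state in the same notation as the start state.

begin: at (0,-1), heading west
[1] after arc(right, 3): at (-3,2), heading north
[2] after spin(left): at (-3,2), heading west
[3] after straight(1): at (-4,2), heading west
[4] after spin(right): at (-4,2), heading north

at (-4,2), heading north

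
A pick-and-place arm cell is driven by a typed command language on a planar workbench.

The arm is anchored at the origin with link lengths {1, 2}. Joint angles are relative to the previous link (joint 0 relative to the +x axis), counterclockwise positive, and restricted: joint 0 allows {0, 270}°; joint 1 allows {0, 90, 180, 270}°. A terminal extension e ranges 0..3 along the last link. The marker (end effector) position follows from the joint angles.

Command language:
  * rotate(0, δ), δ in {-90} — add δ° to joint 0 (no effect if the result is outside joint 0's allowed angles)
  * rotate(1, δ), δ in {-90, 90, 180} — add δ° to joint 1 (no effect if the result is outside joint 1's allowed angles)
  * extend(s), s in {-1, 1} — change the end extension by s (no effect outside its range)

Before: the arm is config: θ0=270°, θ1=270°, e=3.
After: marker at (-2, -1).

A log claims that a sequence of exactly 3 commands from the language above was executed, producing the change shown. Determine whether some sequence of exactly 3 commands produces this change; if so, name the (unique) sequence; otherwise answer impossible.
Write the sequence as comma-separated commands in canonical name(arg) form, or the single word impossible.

t0: config: θ0=270°, θ1=270°, e=3
[1] after extend(-1): config: θ0=270°, θ1=270°, e=2
[2] after extend(-1): config: θ0=270°, θ1=270°, e=1
[3] after extend(-1): config: θ0=270°, θ1=270°, e=0
all 216 alternatives checked — unique.

extend(-1), extend(-1), extend(-1)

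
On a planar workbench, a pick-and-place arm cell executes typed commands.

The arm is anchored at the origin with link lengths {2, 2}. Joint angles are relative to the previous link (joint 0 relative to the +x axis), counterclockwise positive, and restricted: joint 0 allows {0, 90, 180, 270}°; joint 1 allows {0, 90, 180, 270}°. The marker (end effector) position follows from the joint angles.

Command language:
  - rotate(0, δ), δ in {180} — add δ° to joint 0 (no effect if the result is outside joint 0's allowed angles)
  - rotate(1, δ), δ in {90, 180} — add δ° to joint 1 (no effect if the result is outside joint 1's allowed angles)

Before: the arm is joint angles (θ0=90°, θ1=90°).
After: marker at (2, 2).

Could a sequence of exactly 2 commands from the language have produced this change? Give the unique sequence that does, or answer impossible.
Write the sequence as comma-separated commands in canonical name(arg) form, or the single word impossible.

begin: joint angles (θ0=90°, θ1=90°)
step 1 (rotate(1, 90)): joint angles (θ0=90°, θ1=180°)
step 2 (rotate(1, 90)): joint angles (θ0=90°, θ1=270°)
no other 2-command option fits: unique.

rotate(1, 90), rotate(1, 90)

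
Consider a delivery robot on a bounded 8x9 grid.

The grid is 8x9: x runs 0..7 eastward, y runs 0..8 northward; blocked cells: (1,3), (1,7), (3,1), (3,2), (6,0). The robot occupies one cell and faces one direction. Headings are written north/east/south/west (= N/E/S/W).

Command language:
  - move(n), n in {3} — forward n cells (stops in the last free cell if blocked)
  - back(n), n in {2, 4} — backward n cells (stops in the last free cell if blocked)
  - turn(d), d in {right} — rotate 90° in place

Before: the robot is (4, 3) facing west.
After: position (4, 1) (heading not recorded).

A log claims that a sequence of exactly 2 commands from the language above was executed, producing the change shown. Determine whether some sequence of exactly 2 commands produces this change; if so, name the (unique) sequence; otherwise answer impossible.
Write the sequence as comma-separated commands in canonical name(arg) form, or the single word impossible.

key: order matters: swapping turn(right) and back(2) lands elsewhere
begin: (4, 3) facing west
t=1 turn(right) ⇒ (4, 3) facing north
t=2 back(2) ⇒ (4, 1) facing north
all 16 alternatives checked — unique.

turn(right), back(2)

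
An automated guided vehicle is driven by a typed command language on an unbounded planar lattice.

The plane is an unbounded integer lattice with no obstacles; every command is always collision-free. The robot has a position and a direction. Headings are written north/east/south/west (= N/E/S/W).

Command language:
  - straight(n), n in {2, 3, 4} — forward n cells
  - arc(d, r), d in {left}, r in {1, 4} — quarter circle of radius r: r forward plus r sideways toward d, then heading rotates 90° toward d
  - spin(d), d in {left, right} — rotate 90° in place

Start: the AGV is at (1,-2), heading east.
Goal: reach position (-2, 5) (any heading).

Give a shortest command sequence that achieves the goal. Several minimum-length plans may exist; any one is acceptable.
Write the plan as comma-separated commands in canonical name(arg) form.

arc(left, 1), straight(2), arc(left, 4)

from: at (1,-2), heading east
t=1 arc(left, 1) ⇒ at (2,-1), heading north
t=2 straight(2) ⇒ at (2,1), heading north
t=3 arc(left, 4) ⇒ at (-2,5), heading west
nothing shorter than 3 reaches the goal.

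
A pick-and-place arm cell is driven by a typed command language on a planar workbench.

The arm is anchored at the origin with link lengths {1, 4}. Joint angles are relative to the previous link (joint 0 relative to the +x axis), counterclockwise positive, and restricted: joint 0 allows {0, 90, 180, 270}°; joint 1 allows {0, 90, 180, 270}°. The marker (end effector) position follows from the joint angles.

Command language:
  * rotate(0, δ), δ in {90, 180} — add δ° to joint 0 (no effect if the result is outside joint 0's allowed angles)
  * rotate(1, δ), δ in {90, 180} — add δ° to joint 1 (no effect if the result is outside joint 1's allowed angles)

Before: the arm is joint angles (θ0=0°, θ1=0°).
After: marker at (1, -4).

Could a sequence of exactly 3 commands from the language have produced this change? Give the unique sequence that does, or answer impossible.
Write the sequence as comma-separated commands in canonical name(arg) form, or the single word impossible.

rotate(1, 90), rotate(1, 90), rotate(1, 90)

t0: joint angles (θ0=0°, θ1=0°)
[1] after rotate(1, 90): joint angles (θ0=0°, θ1=90°)
[2] after rotate(1, 90): joint angles (θ0=0°, θ1=180°)
[3] after rotate(1, 90): joint angles (θ0=0°, θ1=270°)
no rival 3-sequence matches.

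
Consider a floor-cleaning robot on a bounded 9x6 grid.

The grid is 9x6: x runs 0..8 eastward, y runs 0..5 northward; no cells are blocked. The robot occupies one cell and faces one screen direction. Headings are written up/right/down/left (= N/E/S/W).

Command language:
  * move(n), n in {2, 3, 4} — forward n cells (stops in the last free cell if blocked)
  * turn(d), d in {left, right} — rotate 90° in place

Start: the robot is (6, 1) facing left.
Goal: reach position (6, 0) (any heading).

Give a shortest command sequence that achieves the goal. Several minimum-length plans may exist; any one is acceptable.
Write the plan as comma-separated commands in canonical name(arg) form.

begin: (6, 1) facing left
[1] after turn(left): (6, 1) facing down
[2] after move(3): (6, 0) facing down
nothing shorter than 2 reaches the goal.

turn(left), move(3)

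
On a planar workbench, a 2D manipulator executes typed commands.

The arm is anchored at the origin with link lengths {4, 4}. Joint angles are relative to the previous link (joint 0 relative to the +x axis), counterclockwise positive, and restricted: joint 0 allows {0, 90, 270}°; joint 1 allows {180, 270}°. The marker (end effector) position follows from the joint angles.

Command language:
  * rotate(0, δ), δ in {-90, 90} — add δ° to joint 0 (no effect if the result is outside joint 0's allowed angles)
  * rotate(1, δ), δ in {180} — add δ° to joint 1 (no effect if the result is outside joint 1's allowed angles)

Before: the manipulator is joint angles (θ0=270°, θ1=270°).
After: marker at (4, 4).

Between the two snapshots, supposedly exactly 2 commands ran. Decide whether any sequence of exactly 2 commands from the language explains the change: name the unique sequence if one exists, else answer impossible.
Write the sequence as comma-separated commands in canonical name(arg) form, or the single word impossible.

rotate(0, 90), rotate(0, 90)

start: joint angles (θ0=270°, θ1=270°)
1. rotate(0, 90) → joint angles (θ0=0°, θ1=270°)
2. rotate(0, 90) → joint angles (θ0=90°, θ1=270°)
uniquely the one of 9 2-step routes that fits.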